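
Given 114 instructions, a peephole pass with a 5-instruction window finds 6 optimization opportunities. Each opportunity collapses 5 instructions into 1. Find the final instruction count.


Each match removes 4 instructions.
Total removed = 6 * 4 = 24
Remaining = 114 - 24 = 90

90


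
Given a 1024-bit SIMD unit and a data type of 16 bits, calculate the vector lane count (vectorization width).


Width = SIMD bits / data type bits
= 1024 / 16 = 64

64


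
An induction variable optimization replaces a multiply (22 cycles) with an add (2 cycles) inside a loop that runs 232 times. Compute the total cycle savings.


Per-iteration saving = 22 - 2 = 20
Total saved = 232 * 20 = 4640

4640


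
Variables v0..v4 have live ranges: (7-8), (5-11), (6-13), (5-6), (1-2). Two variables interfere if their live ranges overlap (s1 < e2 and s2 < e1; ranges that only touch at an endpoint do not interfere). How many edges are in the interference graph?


Check all pairs for overlapping intervals.
Two intervals (s1,e1) and (s2,e2) overlap if s1 < e2 and s2 < e1.
v0 (7-8) vs v1..v4: overlaps v1, v2 -> 2
v1 (5-11) vs v2..v4: overlaps v2, v3 -> 2
v2 (6-13) vs v3..v4: overlaps none -> 0
v3 (5-6) vs v4: overlaps none -> 0
Total overlapping pairs = 2 + 2 + 0 + 0 = 4

4


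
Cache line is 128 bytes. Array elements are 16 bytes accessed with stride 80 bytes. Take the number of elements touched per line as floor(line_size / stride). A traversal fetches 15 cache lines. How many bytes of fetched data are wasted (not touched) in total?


Elements per line = floor(128 / 80) = 1
Bytes used per line = 1 * 16 = 16
Wasted per line = 128 - 16 = 112
Total wasted = 112 * 15 = 1680

1680


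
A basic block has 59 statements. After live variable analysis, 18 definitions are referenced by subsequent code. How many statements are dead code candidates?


Dead code = total statements - live definitions
= 59 - 18 = 41

41


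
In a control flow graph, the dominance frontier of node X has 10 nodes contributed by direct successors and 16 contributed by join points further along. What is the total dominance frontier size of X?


DF(X) = direct successor contributions + join point contributions
= 10 + 16 = 26

26


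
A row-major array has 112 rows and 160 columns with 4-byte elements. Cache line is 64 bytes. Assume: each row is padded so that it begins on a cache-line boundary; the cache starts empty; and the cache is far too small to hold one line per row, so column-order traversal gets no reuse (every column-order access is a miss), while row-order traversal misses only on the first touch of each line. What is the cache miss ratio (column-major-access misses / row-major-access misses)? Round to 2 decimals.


Each row occupies 160 * 4 = 640 bytes and starts on a line boundary, so it spans ceil(640 / 64) = 10 cache lines.
Row-major traversal misses (one per line touched): 112 * ceil(160 * 4 / 64) = 1120
Column-major traversal misses (no reuse, every access misses): 112 * 160 = 17920
Ratio = 17920 / 1120 = 16.0

16.0


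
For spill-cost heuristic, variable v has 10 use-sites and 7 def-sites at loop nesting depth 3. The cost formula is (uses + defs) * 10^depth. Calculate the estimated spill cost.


uses + defs = 10 + 7 = 17
10^3 = 1000
Spill cost = 17 * 1000 = 17000

17000


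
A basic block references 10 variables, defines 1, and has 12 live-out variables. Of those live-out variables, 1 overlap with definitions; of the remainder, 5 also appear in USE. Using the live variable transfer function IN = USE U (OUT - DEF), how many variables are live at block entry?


OUT - DEF: 12 - 1 = 11
|IN| = |USE| + |OUT - DEF| - |USE ∩ (OUT - DEF)| = 10 + 11 - 5 = 16

16


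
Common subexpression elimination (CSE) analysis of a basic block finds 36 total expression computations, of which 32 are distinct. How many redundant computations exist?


CSE count = total expressions - unique expressions
= 36 - 32 = 4

4


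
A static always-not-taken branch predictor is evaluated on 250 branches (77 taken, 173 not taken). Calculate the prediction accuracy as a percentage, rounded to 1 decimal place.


Predictor: always-not-taken
Correct predictions = 173
Accuracy = 173 / 250 * 100 = 69.2%

69.2


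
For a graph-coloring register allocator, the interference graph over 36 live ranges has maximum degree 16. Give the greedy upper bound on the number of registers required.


Greedy coloring never needs more than (max_degree + 1) colors: when coloring a vertex, at most max_degree neighbors are already colored.
Upper bound = 16 + 1 = 17

17


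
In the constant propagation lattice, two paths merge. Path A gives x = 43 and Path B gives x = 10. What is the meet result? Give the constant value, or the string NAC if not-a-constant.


Meet operation: if both paths give the same constant, result is that constant; if they differ, result is NAC (not-a-constant).
Path A: 43, Path B: 10 -> differ
Result: not-a-constant -> NAC

NAC


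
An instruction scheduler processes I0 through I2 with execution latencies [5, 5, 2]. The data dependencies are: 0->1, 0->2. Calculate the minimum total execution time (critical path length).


Compute longest path through dependency graph: dist(Ik) = max over predecessors of dist + latency(Ik).
dist(I0) = latency 5 = 5
dist(I1) = dist(I0) + 5 = 5 + 5 = 10
dist(I2) = dist(I0) + 2 = 5 + 2 = 7
Critical path = max dist = 10

10


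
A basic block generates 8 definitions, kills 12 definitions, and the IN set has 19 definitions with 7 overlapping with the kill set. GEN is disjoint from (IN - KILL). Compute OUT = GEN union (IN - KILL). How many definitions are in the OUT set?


IN - KILL: 19 - 7 = 12 surviving definitions
OUT = GEN + surviving = 8 + 12 = 20

20


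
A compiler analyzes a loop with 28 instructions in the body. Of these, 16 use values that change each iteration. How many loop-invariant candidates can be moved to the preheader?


Invariant candidates = total - loop-dependent
= 28 - 16 = 12

12


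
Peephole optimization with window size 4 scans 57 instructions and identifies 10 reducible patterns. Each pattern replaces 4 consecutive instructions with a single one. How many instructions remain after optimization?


Each match removes 3 instructions.
Total removed = 10 * 3 = 30
Remaining = 57 - 30 = 27

27


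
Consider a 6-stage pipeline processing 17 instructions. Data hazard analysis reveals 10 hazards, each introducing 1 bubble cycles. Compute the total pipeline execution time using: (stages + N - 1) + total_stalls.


Base cycles = 6 + 17 - 1 = 22
Total stalls = 10 * 1 = 10
Total = 22 + 10 = 32

32


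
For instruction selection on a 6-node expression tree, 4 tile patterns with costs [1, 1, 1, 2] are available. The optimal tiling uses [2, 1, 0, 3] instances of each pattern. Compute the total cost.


Total cost = sum(count_i * cost_i)
= 2*1 + 1*1 + 0*1 + 3*2
= 9

9


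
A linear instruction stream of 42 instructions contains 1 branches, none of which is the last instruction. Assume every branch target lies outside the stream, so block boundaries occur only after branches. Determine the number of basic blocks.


With no in-sequence branch targets, the leaders are the first instruction plus the instruction after each branch.
Number of basic blocks = branches + 1
= 1 + 1 = 2

2


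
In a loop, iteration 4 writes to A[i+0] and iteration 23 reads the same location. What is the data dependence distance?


Distance = read iteration - write iteration
= 23 - 4 = 19

19


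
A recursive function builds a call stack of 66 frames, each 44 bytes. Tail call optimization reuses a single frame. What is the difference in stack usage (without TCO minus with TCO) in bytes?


Without TCO: 66 * 44 = 2904 bytes
With TCO: reuse 1 frame = 44 bytes
Savings = 2904 - 44 = 2860

2860


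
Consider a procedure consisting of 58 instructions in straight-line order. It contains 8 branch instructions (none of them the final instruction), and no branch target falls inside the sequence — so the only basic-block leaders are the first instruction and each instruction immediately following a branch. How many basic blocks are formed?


With no in-sequence branch targets, the leaders are the first instruction plus the instruction after each branch.
Number of basic blocks = branches + 1
= 8 + 1 = 9

9


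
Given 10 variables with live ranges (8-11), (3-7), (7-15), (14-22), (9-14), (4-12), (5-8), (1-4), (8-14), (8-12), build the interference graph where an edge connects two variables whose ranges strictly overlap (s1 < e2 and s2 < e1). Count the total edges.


Check all pairs for overlapping intervals.
Two intervals (s1,e1) and (s2,e2) overlap if s1 < e2 and s2 < e1.
v0 (8-11) vs v1..v9: overlaps v2, v4, v5, v8, v9 -> 5
v1 (3-7) vs v2..v9: overlaps v5, v6, v7 -> 3
v2 (7-15) vs v3..v9: overlaps v3, v4, v5, v6, v8, v9 -> 6
v3 (14-22) vs v4..v9: overlaps none -> 0
v4 (9-14) vs v5..v9: overlaps v5, v8, v9 -> 3
v5 (4-12) vs v6..v9: overlaps v6, v8, v9 -> 3
v6 (5-8) vs v7..v9: overlaps none -> 0
v7 (1-4) vs v8..v9: overlaps none -> 0
v8 (8-14) vs v9: overlaps v9 -> 1
Total overlapping pairs = 5 + 3 + 6 + 0 + 3 + 3 + 0 + 0 + 1 = 21

21


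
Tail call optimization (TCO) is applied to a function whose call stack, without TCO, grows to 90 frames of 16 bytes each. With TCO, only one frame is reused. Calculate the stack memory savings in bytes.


Without TCO: 90 * 16 = 1440 bytes
With TCO: reuse 1 frame = 16 bytes
Savings = 1440 - 16 = 1424

1424


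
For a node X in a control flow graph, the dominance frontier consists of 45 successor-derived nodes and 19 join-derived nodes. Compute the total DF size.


DF(X) = direct successor contributions + join point contributions
= 45 + 19 = 64

64


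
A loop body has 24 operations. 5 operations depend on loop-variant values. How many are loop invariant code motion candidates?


Invariant candidates = total - loop-dependent
= 24 - 5 = 19

19


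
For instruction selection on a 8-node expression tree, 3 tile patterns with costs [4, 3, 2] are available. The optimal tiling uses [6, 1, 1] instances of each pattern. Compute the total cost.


Total cost = sum(count_i * cost_i)
= 6*4 + 1*3 + 1*2
= 29

29


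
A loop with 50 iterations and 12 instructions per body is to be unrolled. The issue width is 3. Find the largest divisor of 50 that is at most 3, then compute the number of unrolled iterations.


Largest divisor of 50 <= 3 is 2
New iterations = 50 / 2 = 25

25


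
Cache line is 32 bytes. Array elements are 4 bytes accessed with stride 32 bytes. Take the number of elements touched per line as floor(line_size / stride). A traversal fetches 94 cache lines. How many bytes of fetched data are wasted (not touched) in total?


Elements per line = floor(32 / 32) = 1
Bytes used per line = 1 * 4 = 4
Wasted per line = 32 - 4 = 28
Total wasted = 28 * 94 = 2632

2632


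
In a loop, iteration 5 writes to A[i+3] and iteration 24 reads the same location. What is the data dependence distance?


Distance = read iteration - write iteration
= 24 - 5 = 19

19


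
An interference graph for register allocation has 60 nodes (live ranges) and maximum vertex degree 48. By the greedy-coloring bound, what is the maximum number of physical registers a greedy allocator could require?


Greedy coloring never needs more than (max_degree + 1) colors: when coloring a vertex, at most max_degree neighbors are already colored.
Upper bound = 48 + 1 = 49

49


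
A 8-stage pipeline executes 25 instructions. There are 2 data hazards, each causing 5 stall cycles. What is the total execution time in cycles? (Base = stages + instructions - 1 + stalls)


Base cycles = 8 + 25 - 1 = 32
Total stalls = 2 * 5 = 10
Total = 32 + 10 = 42

42


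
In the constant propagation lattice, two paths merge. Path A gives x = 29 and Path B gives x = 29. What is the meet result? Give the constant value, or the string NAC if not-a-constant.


Meet operation: if both paths give the same constant, result is that constant; if they differ, result is NAC (not-a-constant).
Path A: 29, Path B: 29 -> equal
Result: constant -> 29

29


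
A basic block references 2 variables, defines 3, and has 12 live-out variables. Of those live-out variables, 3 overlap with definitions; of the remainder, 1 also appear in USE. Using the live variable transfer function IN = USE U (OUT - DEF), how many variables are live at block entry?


OUT - DEF: 12 - 3 = 9
|IN| = |USE| + |OUT - DEF| - |USE ∩ (OUT - DEF)| = 2 + 9 - 1 = 10

10


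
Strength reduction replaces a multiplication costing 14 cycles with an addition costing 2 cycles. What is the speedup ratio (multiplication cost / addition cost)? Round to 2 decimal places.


Ratio = mult_cost / add_cost = 14 / 2 = 7.0

7.0


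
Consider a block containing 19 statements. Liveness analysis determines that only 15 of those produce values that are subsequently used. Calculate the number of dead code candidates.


Dead code = total statements - live definitions
= 19 - 15 = 4

4


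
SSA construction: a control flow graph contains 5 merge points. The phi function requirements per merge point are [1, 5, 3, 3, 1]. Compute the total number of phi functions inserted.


Total phi functions = sum of phi functions at each join node
= 1 + 5 + 3 + 3 + 1 = 13

13


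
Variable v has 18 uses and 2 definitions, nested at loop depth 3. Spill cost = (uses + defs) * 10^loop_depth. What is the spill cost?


uses + defs = 18 + 2 = 20
10^3 = 1000
Spill cost = 20 * 1000 = 20000

20000


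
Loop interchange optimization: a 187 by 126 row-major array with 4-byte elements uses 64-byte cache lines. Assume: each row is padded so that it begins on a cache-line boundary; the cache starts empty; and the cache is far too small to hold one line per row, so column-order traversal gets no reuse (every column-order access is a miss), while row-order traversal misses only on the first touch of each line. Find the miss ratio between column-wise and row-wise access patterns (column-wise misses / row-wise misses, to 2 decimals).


Each row occupies 126 * 4 = 504 bytes and starts on a line boundary, so it spans ceil(504 / 64) = 8 cache lines.
Row-major traversal misses (one per line touched): 187 * ceil(126 * 4 / 64) = 1496
Column-major traversal misses (no reuse, every access misses): 187 * 126 = 23562
Ratio = 23562 / 1496 = 15.75

15.75


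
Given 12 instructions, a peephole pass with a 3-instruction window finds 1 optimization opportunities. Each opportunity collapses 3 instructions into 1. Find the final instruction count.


Each match removes 2 instructions.
Total removed = 1 * 2 = 2
Remaining = 12 - 2 = 10

10


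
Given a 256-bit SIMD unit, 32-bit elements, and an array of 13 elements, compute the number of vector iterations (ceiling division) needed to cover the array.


Width = 256 / 32 = 8 elements per vector op
Iterations = ceil(13 / 8) = 2

2


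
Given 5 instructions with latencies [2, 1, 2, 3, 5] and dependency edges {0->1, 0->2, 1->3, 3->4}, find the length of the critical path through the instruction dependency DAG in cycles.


Compute longest path through dependency graph: dist(Ik) = max over predecessors of dist + latency(Ik).
dist(I0) = latency 2 = 2
dist(I1) = dist(I0) + 1 = 2 + 1 = 3
dist(I2) = dist(I0) + 2 = 2 + 2 = 4
dist(I3) = dist(I1) + 3 = 3 + 3 = 6
dist(I4) = dist(I3) + 5 = 6 + 5 = 11
Critical path = max dist = 11

11


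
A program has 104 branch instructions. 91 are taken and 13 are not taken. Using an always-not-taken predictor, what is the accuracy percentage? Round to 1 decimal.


Predictor: always-not-taken
Correct predictions = 13
Accuracy = 13 / 104 * 100 = 12.5%

12.5


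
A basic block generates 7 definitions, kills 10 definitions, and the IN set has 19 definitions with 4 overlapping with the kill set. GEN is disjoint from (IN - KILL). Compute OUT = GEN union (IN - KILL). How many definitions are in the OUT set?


IN - KILL: 19 - 4 = 15 surviving definitions
OUT = GEN + surviving = 7 + 15 = 22

22


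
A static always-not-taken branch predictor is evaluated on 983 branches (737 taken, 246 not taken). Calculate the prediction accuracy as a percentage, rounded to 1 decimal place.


Predictor: always-not-taken
Correct predictions = 246
Accuracy = 246 / 983 * 100 = 25.0%

25.0


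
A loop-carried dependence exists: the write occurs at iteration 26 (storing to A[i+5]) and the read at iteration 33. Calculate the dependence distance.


Distance = read iteration - write iteration
= 33 - 26 = 7

7


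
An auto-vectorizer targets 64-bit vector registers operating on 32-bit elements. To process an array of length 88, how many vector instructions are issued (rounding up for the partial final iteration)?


Width = 64 / 32 = 2 elements per vector op
Iterations = ceil(88 / 2) = 44

44


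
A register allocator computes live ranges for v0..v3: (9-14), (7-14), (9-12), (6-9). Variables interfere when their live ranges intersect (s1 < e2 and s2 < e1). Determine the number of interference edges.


Check all pairs for overlapping intervals.
Two intervals (s1,e1) and (s2,e2) overlap if s1 < e2 and s2 < e1.
v0 (9-14) vs v1..v3: overlaps v1, v2 -> 2
v1 (7-14) vs v2..v3: overlaps v2, v3 -> 2
v2 (9-12) vs v3: overlaps none -> 0
Total overlapping pairs = 2 + 2 + 0 = 4

4


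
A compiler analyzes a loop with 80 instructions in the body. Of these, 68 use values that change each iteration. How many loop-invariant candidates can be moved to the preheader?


Invariant candidates = total - loop-dependent
= 80 - 68 = 12

12


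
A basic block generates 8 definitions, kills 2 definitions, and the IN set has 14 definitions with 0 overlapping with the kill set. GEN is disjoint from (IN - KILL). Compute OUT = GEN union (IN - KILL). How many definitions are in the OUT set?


IN - KILL: 14 - 0 = 14 surviving definitions
OUT = GEN + surviving = 8 + 14 = 22

22


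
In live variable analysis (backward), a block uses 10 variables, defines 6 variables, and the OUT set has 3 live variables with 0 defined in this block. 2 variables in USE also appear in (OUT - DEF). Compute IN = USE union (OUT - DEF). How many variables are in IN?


OUT - DEF: 3 - 0 = 3
|IN| = |USE| + |OUT - DEF| - |USE ∩ (OUT - DEF)| = 10 + 3 - 2 = 11

11


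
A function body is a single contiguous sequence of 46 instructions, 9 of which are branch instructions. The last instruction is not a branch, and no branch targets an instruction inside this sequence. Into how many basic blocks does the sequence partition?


With no in-sequence branch targets, the leaders are the first instruction plus the instruction after each branch.
Number of basic blocks = branches + 1
= 9 + 1 = 10

10


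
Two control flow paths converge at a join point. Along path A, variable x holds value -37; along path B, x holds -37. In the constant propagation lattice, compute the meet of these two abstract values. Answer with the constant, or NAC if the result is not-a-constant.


Meet operation: if both paths give the same constant, result is that constant; if they differ, result is NAC (not-a-constant).
Path A: -37, Path B: -37 -> equal
Result: constant -> -37

-37


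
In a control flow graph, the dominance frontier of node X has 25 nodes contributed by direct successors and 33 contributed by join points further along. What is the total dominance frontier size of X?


DF(X) = direct successor contributions + join point contributions
= 25 + 33 = 58

58


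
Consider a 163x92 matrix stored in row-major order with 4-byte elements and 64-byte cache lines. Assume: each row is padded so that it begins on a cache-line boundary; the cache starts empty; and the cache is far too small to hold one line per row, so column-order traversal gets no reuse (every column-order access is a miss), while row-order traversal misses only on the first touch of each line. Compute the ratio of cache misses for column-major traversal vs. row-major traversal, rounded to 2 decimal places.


Each row occupies 92 * 4 = 368 bytes and starts on a line boundary, so it spans ceil(368 / 64) = 6 cache lines.
Row-major traversal misses (one per line touched): 163 * ceil(92 * 4 / 64) = 978
Column-major traversal misses (no reuse, every access misses): 163 * 92 = 14996
Ratio = 14996 / 978 = 15.33

15.33


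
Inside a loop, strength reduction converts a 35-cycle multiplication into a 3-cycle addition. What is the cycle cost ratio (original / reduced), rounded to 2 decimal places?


Ratio = mult_cost / add_cost = 35 / 3 = 11.67

11.67


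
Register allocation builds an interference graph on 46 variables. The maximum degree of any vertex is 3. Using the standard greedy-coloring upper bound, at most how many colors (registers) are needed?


Greedy coloring never needs more than (max_degree + 1) colors: when coloring a vertex, at most max_degree neighbors are already colored.
Upper bound = 3 + 1 = 4

4


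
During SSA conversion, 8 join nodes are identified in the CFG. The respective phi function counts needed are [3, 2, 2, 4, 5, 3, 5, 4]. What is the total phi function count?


Total phi functions = sum of phi functions at each join node
= 3 + 2 + 2 + 4 + 5 + 3 + 5 + 4 = 28

28


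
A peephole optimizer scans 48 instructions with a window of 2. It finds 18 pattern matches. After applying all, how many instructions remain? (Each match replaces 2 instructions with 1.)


Each match removes 1 instructions.
Total removed = 18 * 1 = 18
Remaining = 48 - 18 = 30

30


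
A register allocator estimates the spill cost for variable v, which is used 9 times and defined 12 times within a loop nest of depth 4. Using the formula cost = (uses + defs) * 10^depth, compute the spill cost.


uses + defs = 9 + 12 = 21
10^4 = 10000
Spill cost = 21 * 10000 = 210000

210000


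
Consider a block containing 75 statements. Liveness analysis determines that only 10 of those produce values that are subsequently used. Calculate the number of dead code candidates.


Dead code = total statements - live definitions
= 75 - 10 = 65

65


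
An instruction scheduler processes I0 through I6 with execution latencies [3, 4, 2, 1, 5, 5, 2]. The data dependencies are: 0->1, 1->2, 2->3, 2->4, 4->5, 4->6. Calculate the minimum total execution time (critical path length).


Compute longest path through dependency graph: dist(Ik) = max over predecessors of dist + latency(Ik).
dist(I0) = latency 3 = 3
dist(I1) = dist(I0) + 4 = 3 + 4 = 7
dist(I2) = dist(I1) + 2 = 7 + 2 = 9
dist(I3) = dist(I2) + 1 = 9 + 1 = 10
dist(I4) = dist(I2) + 5 = 9 + 5 = 14
dist(I5) = dist(I4) + 5 = 14 + 5 = 19
dist(I6) = dist(I4) + 2 = 14 + 2 = 16
Critical path = max dist = 19

19


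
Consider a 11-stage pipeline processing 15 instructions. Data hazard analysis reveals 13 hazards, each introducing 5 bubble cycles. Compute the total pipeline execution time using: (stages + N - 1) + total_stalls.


Base cycles = 11 + 15 - 1 = 25
Total stalls = 13 * 5 = 65
Total = 25 + 65 = 90

90


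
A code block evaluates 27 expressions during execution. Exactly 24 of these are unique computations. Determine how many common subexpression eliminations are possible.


CSE count = total expressions - unique expressions
= 27 - 24 = 3

3


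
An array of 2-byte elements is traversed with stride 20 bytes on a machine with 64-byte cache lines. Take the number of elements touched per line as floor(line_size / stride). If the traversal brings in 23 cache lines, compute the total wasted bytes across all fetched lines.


Elements per line = floor(64 / 20) = 3
Bytes used per line = 3 * 2 = 6
Wasted per line = 64 - 6 = 58
Total wasted = 58 * 23 = 1334

1334


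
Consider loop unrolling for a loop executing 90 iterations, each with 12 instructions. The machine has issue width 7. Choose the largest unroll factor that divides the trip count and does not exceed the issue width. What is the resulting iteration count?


Largest divisor of 90 <= 7 is 6
New iterations = 90 / 6 = 15

15


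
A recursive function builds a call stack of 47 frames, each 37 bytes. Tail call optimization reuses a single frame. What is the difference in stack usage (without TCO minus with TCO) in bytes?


Without TCO: 47 * 37 = 1739 bytes
With TCO: reuse 1 frame = 37 bytes
Savings = 1739 - 37 = 1702

1702


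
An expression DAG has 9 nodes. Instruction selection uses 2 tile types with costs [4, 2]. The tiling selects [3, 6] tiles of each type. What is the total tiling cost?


Total cost = sum(count_i * cost_i)
= 3*4 + 6*2
= 24

24


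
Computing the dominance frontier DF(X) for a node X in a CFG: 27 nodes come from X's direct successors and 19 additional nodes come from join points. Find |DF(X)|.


DF(X) = direct successor contributions + join point contributions
= 27 + 19 = 46

46


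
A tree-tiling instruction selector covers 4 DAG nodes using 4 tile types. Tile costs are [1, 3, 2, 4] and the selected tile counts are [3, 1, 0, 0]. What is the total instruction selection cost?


Total cost = sum(count_i * cost_i)
= 3*1 + 1*3 + 0*2 + 0*4
= 6

6


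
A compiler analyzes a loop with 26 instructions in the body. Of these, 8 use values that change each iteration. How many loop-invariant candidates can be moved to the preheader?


Invariant candidates = total - loop-dependent
= 26 - 8 = 18

18


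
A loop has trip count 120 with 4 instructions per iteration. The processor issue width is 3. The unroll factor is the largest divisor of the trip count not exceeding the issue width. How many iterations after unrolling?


Largest divisor of 120 <= 3 is 3
New iterations = 120 / 3 = 40

40


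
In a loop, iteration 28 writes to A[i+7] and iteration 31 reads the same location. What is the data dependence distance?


Distance = read iteration - write iteration
= 31 - 28 = 3

3


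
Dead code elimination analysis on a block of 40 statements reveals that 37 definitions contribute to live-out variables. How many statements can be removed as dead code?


Dead code = total statements - live definitions
= 40 - 37 = 3

3


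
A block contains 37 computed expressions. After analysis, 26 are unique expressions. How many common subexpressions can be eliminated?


CSE count = total expressions - unique expressions
= 37 - 26 = 11

11


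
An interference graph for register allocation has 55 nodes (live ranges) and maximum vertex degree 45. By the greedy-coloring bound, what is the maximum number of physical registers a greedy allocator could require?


Greedy coloring never needs more than (max_degree + 1) colors: when coloring a vertex, at most max_degree neighbors are already colored.
Upper bound = 45 + 1 = 46

46


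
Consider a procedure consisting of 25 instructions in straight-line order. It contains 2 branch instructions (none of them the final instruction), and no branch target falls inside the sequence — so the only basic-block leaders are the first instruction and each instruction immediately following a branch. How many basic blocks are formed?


With no in-sequence branch targets, the leaders are the first instruction plus the instruction after each branch.
Number of basic blocks = branches + 1
= 2 + 1 = 3

3


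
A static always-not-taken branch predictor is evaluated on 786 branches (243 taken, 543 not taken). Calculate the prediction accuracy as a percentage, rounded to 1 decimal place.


Predictor: always-not-taken
Correct predictions = 543
Accuracy = 543 / 786 * 100 = 69.1%

69.1


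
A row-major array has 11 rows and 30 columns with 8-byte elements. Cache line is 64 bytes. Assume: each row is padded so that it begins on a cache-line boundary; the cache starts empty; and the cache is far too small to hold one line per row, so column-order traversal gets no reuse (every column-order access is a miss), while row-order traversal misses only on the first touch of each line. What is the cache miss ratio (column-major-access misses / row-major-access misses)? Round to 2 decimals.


Each row occupies 30 * 8 = 240 bytes and starts on a line boundary, so it spans ceil(240 / 64) = 4 cache lines.
Row-major traversal misses (one per line touched): 11 * ceil(30 * 8 / 64) = 44
Column-major traversal misses (no reuse, every access misses): 11 * 30 = 330
Ratio = 330 / 44 = 7.5

7.5


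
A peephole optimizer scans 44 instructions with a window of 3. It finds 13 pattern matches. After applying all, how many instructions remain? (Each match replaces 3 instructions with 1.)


Each match removes 2 instructions.
Total removed = 13 * 2 = 26
Remaining = 44 - 26 = 18

18


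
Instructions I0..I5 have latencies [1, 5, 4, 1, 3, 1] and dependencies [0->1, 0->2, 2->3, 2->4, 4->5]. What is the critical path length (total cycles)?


Compute longest path through dependency graph: dist(Ik) = max over predecessors of dist + latency(Ik).
dist(I0) = latency 1 = 1
dist(I1) = dist(I0) + 5 = 1 + 5 = 6
dist(I2) = dist(I0) + 4 = 1 + 4 = 5
dist(I3) = dist(I2) + 1 = 5 + 1 = 6
dist(I4) = dist(I2) + 3 = 5 + 3 = 8
dist(I5) = dist(I4) + 1 = 8 + 1 = 9
Critical path = max dist = 9

9


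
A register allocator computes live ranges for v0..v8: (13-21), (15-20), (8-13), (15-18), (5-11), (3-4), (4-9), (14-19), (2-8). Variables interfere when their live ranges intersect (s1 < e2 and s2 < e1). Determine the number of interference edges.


Check all pairs for overlapping intervals.
Two intervals (s1,e1) and (s2,e2) overlap if s1 < e2 and s2 < e1.
v0 (13-21) vs v1..v8: overlaps v1, v3, v7 -> 3
v1 (15-20) vs v2..v8: overlaps v3, v7 -> 2
v2 (8-13) vs v3..v8: overlaps v4, v6 -> 2
v3 (15-18) vs v4..v8: overlaps v7 -> 1
v4 (5-11) vs v5..v8: overlaps v6, v8 -> 2
v5 (3-4) vs v6..v8: overlaps v8 -> 1
v6 (4-9) vs v7..v8: overlaps v8 -> 1
v7 (14-19) vs v8: overlaps none -> 0
Total overlapping pairs = 3 + 2 + 2 + 1 + 2 + 1 + 1 + 0 = 12

12


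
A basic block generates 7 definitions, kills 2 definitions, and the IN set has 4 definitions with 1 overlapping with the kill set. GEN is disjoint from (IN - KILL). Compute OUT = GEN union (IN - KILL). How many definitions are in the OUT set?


IN - KILL: 4 - 1 = 3 surviving definitions
OUT = GEN + surviving = 7 + 3 = 10

10


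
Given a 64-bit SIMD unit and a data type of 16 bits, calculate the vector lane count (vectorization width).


Width = SIMD bits / data type bits
= 64 / 16 = 4

4


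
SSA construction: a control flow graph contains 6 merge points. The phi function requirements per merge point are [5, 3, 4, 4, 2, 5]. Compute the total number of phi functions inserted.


Total phi functions = sum of phi functions at each join node
= 5 + 3 + 4 + 4 + 2 + 5 = 23

23


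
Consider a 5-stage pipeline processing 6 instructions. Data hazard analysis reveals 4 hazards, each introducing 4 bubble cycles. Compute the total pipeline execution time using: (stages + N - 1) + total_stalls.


Base cycles = 5 + 6 - 1 = 10
Total stalls = 4 * 4 = 16
Total = 10 + 16 = 26

26


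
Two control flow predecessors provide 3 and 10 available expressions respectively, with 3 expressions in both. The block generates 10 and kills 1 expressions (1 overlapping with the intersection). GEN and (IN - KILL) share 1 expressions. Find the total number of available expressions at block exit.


IN = intersection of predecessors = 3
IN - KILL = 3 - 1 = 2
|OUT| = |GEN| + |IN - KILL| - |GEN ∩ (IN - KILL)| = 10 + 2 - 1 = 11

11


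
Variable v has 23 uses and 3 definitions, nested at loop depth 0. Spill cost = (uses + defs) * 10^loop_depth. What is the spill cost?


uses + defs = 23 + 3 = 26
10^0 = 1
Spill cost = 26 * 1 = 26

26


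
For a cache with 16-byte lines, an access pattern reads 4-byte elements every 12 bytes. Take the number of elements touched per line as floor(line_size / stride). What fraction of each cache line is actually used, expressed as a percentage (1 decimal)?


Elements per cache line = floor(16 / 12) = 1
Bytes used = 1 * 4 = 4
Utilization = 4 / 16 * 100 = 25.0%

25.0


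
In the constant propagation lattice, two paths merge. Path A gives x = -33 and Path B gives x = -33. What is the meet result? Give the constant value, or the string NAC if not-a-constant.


Meet operation: if both paths give the same constant, result is that constant; if they differ, result is NAC (not-a-constant).
Path A: -33, Path B: -33 -> equal
Result: constant -> -33

-33


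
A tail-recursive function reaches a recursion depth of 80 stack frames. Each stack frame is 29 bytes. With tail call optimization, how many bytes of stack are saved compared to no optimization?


Without TCO: 80 * 29 = 2320 bytes
With TCO: reuse 1 frame = 29 bytes
Savings = 2320 - 29 = 2291

2291


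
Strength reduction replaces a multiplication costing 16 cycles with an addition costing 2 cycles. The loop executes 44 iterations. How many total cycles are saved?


Per-iteration saving = 16 - 2 = 14
Total saved = 44 * 14 = 616

616


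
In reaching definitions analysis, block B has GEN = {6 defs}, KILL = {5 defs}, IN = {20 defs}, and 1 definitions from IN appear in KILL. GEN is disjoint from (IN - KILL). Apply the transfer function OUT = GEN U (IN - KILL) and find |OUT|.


IN - KILL: 20 - 1 = 19 surviving definitions
OUT = GEN + surviving = 6 + 19 = 25

25


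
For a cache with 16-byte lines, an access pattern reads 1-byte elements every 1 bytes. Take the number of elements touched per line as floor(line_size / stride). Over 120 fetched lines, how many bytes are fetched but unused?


Elements per line = floor(16 / 1) = 16
Bytes used per line = 16 * 1 = 16
Wasted per line = 16 - 16 = 0
Total wasted = 0 * 120 = 0

0


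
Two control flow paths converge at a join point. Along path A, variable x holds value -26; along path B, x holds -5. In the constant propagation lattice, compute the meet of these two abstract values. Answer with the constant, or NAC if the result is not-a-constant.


Meet operation: if both paths give the same constant, result is that constant; if they differ, result is NAC (not-a-constant).
Path A: -26, Path B: -5 -> differ
Result: not-a-constant -> NAC

NAC


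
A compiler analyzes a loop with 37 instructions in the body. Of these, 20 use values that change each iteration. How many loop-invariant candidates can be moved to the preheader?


Invariant candidates = total - loop-dependent
= 37 - 20 = 17

17


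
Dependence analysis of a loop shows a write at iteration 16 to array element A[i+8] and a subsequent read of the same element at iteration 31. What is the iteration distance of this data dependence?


Distance = read iteration - write iteration
= 31 - 16 = 15

15


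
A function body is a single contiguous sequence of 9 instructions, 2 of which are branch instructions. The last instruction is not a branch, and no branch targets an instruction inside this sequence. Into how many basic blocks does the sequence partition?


With no in-sequence branch targets, the leaders are the first instruction plus the instruction after each branch.
Number of basic blocks = branches + 1
= 2 + 1 = 3

3


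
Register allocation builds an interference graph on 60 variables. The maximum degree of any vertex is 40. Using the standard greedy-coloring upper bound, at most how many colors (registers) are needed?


Greedy coloring never needs more than (max_degree + 1) colors: when coloring a vertex, at most max_degree neighbors are already colored.
Upper bound = 40 + 1 = 41

41


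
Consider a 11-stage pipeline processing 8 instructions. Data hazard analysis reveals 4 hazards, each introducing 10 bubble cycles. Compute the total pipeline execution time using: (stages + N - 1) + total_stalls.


Base cycles = 11 + 8 - 1 = 18
Total stalls = 4 * 10 = 40
Total = 18 + 40 = 58

58


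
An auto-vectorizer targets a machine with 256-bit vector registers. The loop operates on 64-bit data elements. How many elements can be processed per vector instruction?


Width = SIMD bits / data type bits
= 256 / 64 = 4

4


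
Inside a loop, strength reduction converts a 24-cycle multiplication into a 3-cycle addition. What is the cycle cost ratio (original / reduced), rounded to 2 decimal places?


Ratio = mult_cost / add_cost = 24 / 3 = 8.0

8.0


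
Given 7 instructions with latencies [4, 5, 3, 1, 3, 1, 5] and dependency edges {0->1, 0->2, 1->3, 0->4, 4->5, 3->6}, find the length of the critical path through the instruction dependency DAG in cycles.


Compute longest path through dependency graph: dist(Ik) = max over predecessors of dist + latency(Ik).
dist(I0) = latency 4 = 4
dist(I1) = dist(I0) + 5 = 4 + 5 = 9
dist(I2) = dist(I0) + 3 = 4 + 3 = 7
dist(I3) = dist(I1) + 1 = 9 + 1 = 10
dist(I4) = dist(I0) + 3 = 4 + 3 = 7
dist(I5) = dist(I4) + 1 = 7 + 1 = 8
dist(I6) = dist(I3) + 5 = 10 + 5 = 15
Critical path = max dist = 15

15


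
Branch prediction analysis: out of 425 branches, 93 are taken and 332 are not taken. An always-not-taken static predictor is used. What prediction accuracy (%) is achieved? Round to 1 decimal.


Predictor: always-not-taken
Correct predictions = 332
Accuracy = 332 / 425 * 100 = 78.1%

78.1


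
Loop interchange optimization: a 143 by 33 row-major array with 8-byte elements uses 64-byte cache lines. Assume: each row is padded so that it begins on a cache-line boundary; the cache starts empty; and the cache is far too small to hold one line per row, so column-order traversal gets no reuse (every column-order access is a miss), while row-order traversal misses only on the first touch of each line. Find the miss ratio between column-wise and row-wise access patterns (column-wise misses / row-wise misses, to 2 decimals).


Each row occupies 33 * 8 = 264 bytes and starts on a line boundary, so it spans ceil(264 / 64) = 5 cache lines.
Row-major traversal misses (one per line touched): 143 * ceil(33 * 8 / 64) = 715
Column-major traversal misses (no reuse, every access misses): 143 * 33 = 4719
Ratio = 4719 / 715 = 6.6

6.6


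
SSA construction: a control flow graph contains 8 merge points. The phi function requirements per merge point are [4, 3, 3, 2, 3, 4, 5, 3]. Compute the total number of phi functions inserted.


Total phi functions = sum of phi functions at each join node
= 4 + 3 + 3 + 2 + 3 + 4 + 5 + 3 = 27

27


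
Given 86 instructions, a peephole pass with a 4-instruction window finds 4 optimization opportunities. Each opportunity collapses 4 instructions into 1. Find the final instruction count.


Each match removes 3 instructions.
Total removed = 4 * 3 = 12
Remaining = 86 - 12 = 74

74


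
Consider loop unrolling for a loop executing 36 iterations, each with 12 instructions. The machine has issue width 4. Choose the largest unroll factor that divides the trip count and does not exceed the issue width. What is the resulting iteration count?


Largest divisor of 36 <= 4 is 4
New iterations = 36 / 4 = 9

9


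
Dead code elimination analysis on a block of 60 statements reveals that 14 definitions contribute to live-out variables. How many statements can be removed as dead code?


Dead code = total statements - live definitions
= 60 - 14 = 46

46


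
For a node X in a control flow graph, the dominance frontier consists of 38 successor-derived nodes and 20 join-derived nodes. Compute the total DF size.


DF(X) = direct successor contributions + join point contributions
= 38 + 20 = 58

58


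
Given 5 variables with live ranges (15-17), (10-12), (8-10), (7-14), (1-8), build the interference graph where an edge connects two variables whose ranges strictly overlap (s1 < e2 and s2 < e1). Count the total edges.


Check all pairs for overlapping intervals.
Two intervals (s1,e1) and (s2,e2) overlap if s1 < e2 and s2 < e1.
v0 (15-17) vs v1..v4: overlaps none -> 0
v1 (10-12) vs v2..v4: overlaps v3 -> 1
v2 (8-10) vs v3..v4: overlaps v3 -> 1
v3 (7-14) vs v4: overlaps v4 -> 1
Total overlapping pairs = 0 + 1 + 1 + 1 = 3

3
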